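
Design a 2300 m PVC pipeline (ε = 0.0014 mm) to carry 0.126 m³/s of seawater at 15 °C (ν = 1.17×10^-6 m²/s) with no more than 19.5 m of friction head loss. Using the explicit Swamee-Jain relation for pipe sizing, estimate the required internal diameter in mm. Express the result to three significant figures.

Swamee-Jain (Type III): D = 0.66·[ε^1.25·(LQ²/(gh_f))^4.75 + ν·Q^9.4·(L/(gh_f))^5.2]^0.04
LQ²/(gh_f) = 0.1909; L/(gh_f) = 12.02
Term 1 = ε^1.25·(…)^4.75 = 1.85×10^-11; Term 2 = ν·Q^9.4·(…)^5.2 = 1.69×10^-9
D = 0.66·(1.85×10^-11 + 1.69×10^-9)^0.04 = 0.2943 m = 294 mm
Check: V = 1.85 m/s, Re = 4.66×10^5, f = 0.01333, h_f = 18.2 m ≈ 19.5 m ✓

D ≈ 294 mm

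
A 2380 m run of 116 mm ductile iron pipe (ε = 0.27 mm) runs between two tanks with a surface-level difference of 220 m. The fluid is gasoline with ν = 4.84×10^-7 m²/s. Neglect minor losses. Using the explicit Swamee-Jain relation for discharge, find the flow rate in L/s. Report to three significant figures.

Swamee-Jain (Type II): Q = -0.965·√(gD⁵h_f/L)·ln[ε/(3.7D) + √(3.17ν²L/(gD³h_f))]
√(gD⁵h_f/L) = √(9.81·0.116⁵·220/2380) = 0.004364
ε/(3.7D) = 6.29×10^-4; √(3.17ν²L/(gD³h_f)) = 2.29×10^-5
Q = -0.965·0.004364·ln(6.520×10^-4) = 0.03089 m³/s
Check: V = 2.92 m/s, Re = 7.01×10^5, f = 0.02472, h_f = 221 m ≈ 220 m ✓

Q ≈ 30.9 L/s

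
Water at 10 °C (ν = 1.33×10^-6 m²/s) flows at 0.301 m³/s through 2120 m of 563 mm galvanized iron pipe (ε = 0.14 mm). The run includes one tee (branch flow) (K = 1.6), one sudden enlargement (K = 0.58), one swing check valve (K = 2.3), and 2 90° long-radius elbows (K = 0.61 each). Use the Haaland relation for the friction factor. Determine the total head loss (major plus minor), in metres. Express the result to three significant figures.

V = 4Q/(πD²) = 1.209 m/s; V²/2g = 0.07451 m
Re = 5.12×10^5, ε/D = 2.49×10^-4 → f = 0.01570 (Haaland)
Major: h_f = f(L/D)·V²/2g = 0.01570·3766·0.07451 = 4.405 m
Minor: ΣK = 5.70; h_m = ΣK·V²/2g = 0.4247 m
Total H_L = 4.405 + 0.4247 = 4.830 m

H_L ≈ 4.83 m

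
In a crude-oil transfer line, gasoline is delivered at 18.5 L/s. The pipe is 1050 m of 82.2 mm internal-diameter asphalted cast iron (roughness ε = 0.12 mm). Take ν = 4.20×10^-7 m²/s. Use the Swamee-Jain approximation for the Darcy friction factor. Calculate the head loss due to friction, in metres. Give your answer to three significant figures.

h_f ≈ 174 m

V = 4Q/(πD²) = 4·0.0185/(π·0.0822²) = 3.486 m/s
Re = VD/ν = 3.486·0.0822/4.20×10^-7 = 6.82×10^5 → turbulent
ε/D = 0.12/82.2 = 0.00146
Swamee-Jain: f = 0.02202
h_f = f(L/D)V²/(2g) = 0.02202·(1050/0.0822)·3.486²/(2·9.81) = 174.2 m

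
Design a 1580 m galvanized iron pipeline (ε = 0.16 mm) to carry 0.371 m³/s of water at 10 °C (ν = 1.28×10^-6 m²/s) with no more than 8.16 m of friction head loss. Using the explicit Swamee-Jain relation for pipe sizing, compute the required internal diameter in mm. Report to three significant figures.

Swamee-Jain (Type III): D = 0.66·[ε^1.25·(LQ²/(gh_f))^4.75 + ν·Q^9.4·(L/(gh_f))^5.2]^0.04
LQ²/(gh_f) = 2.717; L/(gh_f) = 19.74
Term 1 = ε^1.25·(…)^4.75 = 0.00207; Term 2 = ν·Q^9.4·(…)^5.2 = 6.24×10^-4
D = 0.66·(0.00207 + 6.24×10^-4)^0.04 = 0.5209 m = 521 mm
Check: V = 1.74 m/s, Re = 7.08×10^5, f = 0.01608, h_f = 7.53 m ≈ 8.16 m ✓

D ≈ 521 mm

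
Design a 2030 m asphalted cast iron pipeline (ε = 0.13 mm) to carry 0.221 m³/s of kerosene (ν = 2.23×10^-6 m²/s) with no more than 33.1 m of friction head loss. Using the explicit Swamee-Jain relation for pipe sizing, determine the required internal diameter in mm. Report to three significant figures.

D ≈ 342 mm

Swamee-Jain (Type III): D = 0.66·[ε^1.25·(LQ²/(gh_f))^4.75 + ν·Q^9.4·(L/(gh_f))^5.2]^0.04
LQ²/(gh_f) = 0.3053; L/(gh_f) = 6.252
Term 1 = ε^1.25·(…)^4.75 = 4.96×10^-8; Term 2 = ν·Q^9.4·(…)^5.2 = 2.11×10^-8
D = 0.66·(4.96×10^-8 + 2.11×10^-8)^0.04 = 0.3416 m = 342 mm
Check: V = 2.41 m/s, Re = 3.69×10^5, f = 0.01732, h_f = 30.5 m ≈ 33.1 m ✓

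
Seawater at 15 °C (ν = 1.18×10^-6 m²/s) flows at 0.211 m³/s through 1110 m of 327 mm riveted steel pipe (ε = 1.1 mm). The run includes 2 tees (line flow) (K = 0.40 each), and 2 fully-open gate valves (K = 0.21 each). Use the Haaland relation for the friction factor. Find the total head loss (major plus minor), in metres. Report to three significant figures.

V = 4Q/(πD²) = 2.512 m/s; V²/2g = 0.3217 m
Re = 6.96×10^5, ε/D = 0.00336 → f = 0.02724 (Haaland)
Major: h_f = f(L/D)·V²/2g = 0.02724·3394·0.3217 = 29.75 m
Minor: ΣK = 1.22; h_m = ΣK·V²/2g = 0.3925 m
Total H_L = 29.75 + 0.3925 = 30.15 m

H_L ≈ 30.1 m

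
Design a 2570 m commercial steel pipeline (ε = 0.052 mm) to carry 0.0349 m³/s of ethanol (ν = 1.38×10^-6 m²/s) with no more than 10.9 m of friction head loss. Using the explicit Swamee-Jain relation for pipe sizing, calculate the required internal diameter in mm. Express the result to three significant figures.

Swamee-Jain (Type III): D = 0.66·[ε^1.25·(LQ²/(gh_f))^4.75 + ν·Q^9.4·(L/(gh_f))^5.2]^0.04
LQ²/(gh_f) = 0.02927; L/(gh_f) = 24.03
Term 1 = ε^1.25·(…)^4.75 = 2.30×10^-13; Term 2 = ν·Q^9.4·(…)^5.2 = 4.20×10^-13
D = 0.66·(2.30×10^-13 + 4.20×10^-13)^0.04 = 0.2148 m = 215 mm
Check: V = 0.963 m/s, Re = 1.50×10^5, f = 0.01809, h_f = 10.2 m ≈ 10.9 m ✓

D ≈ 215 mm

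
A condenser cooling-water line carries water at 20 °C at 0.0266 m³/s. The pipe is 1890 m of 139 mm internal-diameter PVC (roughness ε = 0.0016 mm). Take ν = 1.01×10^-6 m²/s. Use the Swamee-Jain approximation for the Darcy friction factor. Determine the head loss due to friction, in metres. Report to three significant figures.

V = 4Q/(πD²) = 4·0.0266/(π·0.139²) = 1.753 m/s
Re = VD/ν = 1.753·0.139/1.01×10^-6 = 2.41×10^5 → turbulent
ε/D = 0.0016/139 = 1.15×10^-5
Swamee-Jain: f = 0.01510
h_f = f(L/D)V²/(2g) = 0.01510·(1890/0.139)·1.753²/(2·9.81) = 32.15 m

h_f ≈ 32.2 m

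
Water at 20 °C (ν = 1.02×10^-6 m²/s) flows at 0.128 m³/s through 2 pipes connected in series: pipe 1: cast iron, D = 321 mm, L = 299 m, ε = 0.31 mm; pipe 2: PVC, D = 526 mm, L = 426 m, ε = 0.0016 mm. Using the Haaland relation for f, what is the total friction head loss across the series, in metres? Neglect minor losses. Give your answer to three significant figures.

Pipe 1: V = 1.582 m/s, Re = 4.98×10^5, ε/D = 9.66×10^-4, f = 0.02005, h_1 = f(L/D)V²/2g = 2.381 m
Pipe 2: V = 0.5890 m/s, Re = 3.04×10^5, ε/D = 3.04×10^-6, f = 0.01433, h_2 = f(L/D)V²/2g = 0.2053 m
Series → Q common, losses add: H = Σh = 2.586 m

H ≈ 2.59 m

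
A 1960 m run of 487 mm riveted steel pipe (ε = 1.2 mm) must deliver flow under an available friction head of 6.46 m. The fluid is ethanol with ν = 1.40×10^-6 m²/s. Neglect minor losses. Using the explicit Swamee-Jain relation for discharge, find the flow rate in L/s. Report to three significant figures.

Swamee-Jain (Type II): Q = -0.965·√(gD⁵h_f/L)·ln[ε/(3.7D) + √(3.17ν²L/(gD³h_f))]
√(gD⁵h_f/L) = √(9.81·0.487⁵·6.46/1960) = 0.02976
ε/(3.7D) = 6.66×10^-4; √(3.17ν²L/(gD³h_f)) = 4.08×10^-5
Q = -0.965·0.02976·ln(7.068×10^-4) = 0.2084 m³/s
Check: V = 1.12 m/s, Re = 3.89×10^5, f = 0.02531, h_f = 6.49 m ≈ 6.46 m ✓

Q ≈ 208 L/s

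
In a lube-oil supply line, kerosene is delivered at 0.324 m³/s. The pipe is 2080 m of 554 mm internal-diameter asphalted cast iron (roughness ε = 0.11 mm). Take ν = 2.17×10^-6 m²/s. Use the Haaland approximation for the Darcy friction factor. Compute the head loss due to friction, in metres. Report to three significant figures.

h_f ≈ 5.47 m

V = 4Q/(πD²) = 4·0.324/(π·0.554²) = 1.344 m/s
Re = VD/ν = 1.344·0.554/2.17×10^-6 = 3.43×10^5 → turbulent
ε/D = 0.11/554 = 1.99×10^-4
Haaland: f = 0.01582
h_f = f(L/D)V²/(2g) = 0.01582·(2080/0.554)·1.344²/(2·9.81) = 5.470 m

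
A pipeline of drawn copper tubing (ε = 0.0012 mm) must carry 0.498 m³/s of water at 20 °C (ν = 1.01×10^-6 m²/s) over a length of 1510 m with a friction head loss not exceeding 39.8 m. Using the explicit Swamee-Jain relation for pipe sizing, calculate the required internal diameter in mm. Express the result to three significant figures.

D ≈ 388 mm

Swamee-Jain (Type III): D = 0.66·[ε^1.25·(LQ²/(gh_f))^4.75 + ν·Q^9.4·(L/(gh_f))^5.2]^0.04
LQ²/(gh_f) = 0.9591; L/(gh_f) = 3.867
Term 1 = ε^1.25·(…)^4.75 = 3.26×10^-8; Term 2 = ν·Q^9.4·(…)^5.2 = 1.63×10^-6
D = 0.66·(3.26×10^-8 + 1.63×10^-6)^0.04 = 0.3876 m = 388 mm
Check: V = 4.22 m/s, Re = 1.62×10^6, f = 0.01083, h_f = 38.3 m ≈ 39.8 m ✓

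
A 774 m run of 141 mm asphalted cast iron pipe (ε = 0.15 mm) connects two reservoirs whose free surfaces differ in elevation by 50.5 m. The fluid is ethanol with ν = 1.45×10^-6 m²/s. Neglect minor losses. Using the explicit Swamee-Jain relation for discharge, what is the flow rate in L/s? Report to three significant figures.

Q ≈ 45.9 L/s

Swamee-Jain (Type II): Q = -0.965·√(gD⁵h_f/L)·ln[ε/(3.7D) + √(3.17ν²L/(gD³h_f))]
√(gD⁵h_f/L) = √(9.81·0.141⁵·50.5/774) = 0.005973
ε/(3.7D) = 2.88×10^-4; √(3.17ν²L/(gD³h_f)) = 6.09×10^-5
Q = -0.965·0.005973·ln(3.485×10^-4) = 0.04589 m³/s
Check: V = 2.94 m/s, Re = 2.86×10^5, f = 0.02105, h_f = 50.9 m ≈ 50.5 m ✓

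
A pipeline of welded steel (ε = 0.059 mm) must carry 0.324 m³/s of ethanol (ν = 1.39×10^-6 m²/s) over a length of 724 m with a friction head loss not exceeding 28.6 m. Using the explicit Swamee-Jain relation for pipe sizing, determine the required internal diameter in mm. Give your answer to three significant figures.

D ≈ 321 mm

Swamee-Jain (Type III): D = 0.66·[ε^1.25·(LQ²/(gh_f))^4.75 + ν·Q^9.4·(L/(gh_f))^5.2]^0.04
LQ²/(gh_f) = 0.2709; L/(gh_f) = 2.580
Term 1 = ε^1.25·(…)^4.75 = 1.05×10^-8; Term 2 = ν·Q^9.4·(…)^5.2 = 4.82×10^-9
D = 0.66·(1.05×10^-8 + 4.82×10^-9)^0.04 = 0.3213 m = 321 mm
Check: V = 4.00 m/s, Re = 9.24×10^5, f = 0.01466, h_f = 26.9 m ≈ 28.6 m ✓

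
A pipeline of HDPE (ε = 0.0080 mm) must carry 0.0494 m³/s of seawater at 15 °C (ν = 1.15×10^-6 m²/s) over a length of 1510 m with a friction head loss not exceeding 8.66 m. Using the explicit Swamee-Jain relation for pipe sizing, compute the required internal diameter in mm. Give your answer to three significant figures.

Swamee-Jain (Type III): D = 0.66·[ε^1.25·(LQ²/(gh_f))^4.75 + ν·Q^9.4·(L/(gh_f))^5.2]^0.04
LQ²/(gh_f) = 0.04338; L/(gh_f) = 17.77
Term 1 = ε^1.25·(…)^4.75 = 1.43×10^-13; Term 2 = ν·Q^9.4·(…)^5.2 = 1.91×10^-12
D = 0.66·(1.43×10^-13 + 1.91×10^-12)^0.04 = 0.2249 m = 225 mm
Check: V = 1.24 m/s, Re = 2.43×10^5, f = 0.01532, h_f = 8.10 m ≈ 8.66 m ✓

D ≈ 225 mm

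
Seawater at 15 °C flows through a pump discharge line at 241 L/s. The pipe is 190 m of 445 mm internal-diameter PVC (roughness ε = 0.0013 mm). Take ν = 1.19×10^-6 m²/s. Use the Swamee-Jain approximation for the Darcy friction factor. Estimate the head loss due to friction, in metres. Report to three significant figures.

V = 4Q/(πD²) = 4·0.241/(π·0.445²) = 1.550 m/s
Re = VD/ν = 1.550·0.445/1.19×10^-6 = 5.79×10^5 → turbulent
ε/D = 0.0013/445 = 2.92×10^-6
Swamee-Jain: f = 0.01280
h_f = f(L/D)V²/(2g) = 0.01280·(190/0.445)·1.550²/(2·9.81) = 0.6690 m

h_f ≈ 0.669 m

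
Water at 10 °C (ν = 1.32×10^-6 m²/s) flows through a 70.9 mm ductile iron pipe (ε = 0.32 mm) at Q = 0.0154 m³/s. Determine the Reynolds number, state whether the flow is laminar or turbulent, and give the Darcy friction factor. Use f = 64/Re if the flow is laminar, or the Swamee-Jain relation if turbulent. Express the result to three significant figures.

V = 4Q/(πD²) = 3.901 m/s
Re = VD/ν = 3.901·0.0709/1.32×10^-6 = 2.10×10^5
Re > 4000 → turbulent; ε/D = 0.00451
Swamee-Jain: f = 0.03011

Re ≈ 2.10×10^5; turbulent; f ≈ 0.0301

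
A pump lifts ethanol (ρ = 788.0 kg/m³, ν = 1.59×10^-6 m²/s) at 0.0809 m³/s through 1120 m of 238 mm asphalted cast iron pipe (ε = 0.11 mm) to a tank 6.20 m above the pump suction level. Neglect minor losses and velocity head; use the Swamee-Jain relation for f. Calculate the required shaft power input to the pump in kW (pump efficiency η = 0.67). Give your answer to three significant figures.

V = 4Q/(πD²) = 1.818 m/s; Re = 2.72×10^5; ε/D = 4.62×10^-4; f = 0.01824
h_f = f(L/D)V²/2g = 14.47 m
Total head H = z + h_f = 6.20 + 14.47 = 20.67 m
P_hyd = ρgQH = 788.0·9.81·0.0809·20.67 = 12.93 kW
P_shaft = P_hyd/η = 12.93/0.67 = 19.29 kW

P_shaft ≈ 19.3 kW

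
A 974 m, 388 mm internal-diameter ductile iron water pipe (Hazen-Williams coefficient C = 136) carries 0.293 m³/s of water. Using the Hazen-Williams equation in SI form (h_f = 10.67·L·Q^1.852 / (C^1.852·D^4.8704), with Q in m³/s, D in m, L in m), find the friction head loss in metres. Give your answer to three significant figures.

h_f ≈ 12.0 m

h_f = 10.67·974·0.293^1.852 / (136^1.852·0.388^4.8704) = 12.04 m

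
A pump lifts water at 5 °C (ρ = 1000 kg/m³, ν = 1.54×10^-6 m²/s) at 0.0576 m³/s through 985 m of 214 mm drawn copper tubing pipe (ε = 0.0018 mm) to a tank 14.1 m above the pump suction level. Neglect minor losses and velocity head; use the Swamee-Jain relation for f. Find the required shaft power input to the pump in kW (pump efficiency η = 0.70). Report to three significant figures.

P_shaft ≈ 18.8 kW

V = 4Q/(πD²) = 1.601 m/s; Re = 2.23×10^5; ε/D = 8.41×10^-6; f = 0.01530
h_f = f(L/D)V²/2g = 9.203 m
Total head H = z + h_f = 14.1 + 9.203 = 23.30 m
P_hyd = ρgQH = 1000·9.81·0.0576·23.30 = 13.17 kW
P_shaft = P_hyd/η = 13.17/0.70 = 18.81 kW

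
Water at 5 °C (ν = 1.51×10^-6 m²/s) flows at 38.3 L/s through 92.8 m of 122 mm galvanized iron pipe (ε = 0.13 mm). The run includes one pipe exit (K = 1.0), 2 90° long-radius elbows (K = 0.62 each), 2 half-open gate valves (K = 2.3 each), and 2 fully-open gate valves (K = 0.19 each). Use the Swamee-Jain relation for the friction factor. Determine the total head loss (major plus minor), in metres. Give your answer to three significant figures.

H_L ≈ 12.7 m

V = 4Q/(πD²) = 3.276 m/s; V²/2g = 0.5471 m
Re = 2.65×10^5, ε/D = 0.00107 → f = 0.02113 (Swamee-Jain)
Major: h_f = f(L/D)·V²/2g = 0.02113·760.7·0.5471 = 8.795 m
Minor: ΣK = 7.22; h_m = ΣK·V²/2g = 3.950 m
Total H_L = 8.795 + 3.950 = 12.75 m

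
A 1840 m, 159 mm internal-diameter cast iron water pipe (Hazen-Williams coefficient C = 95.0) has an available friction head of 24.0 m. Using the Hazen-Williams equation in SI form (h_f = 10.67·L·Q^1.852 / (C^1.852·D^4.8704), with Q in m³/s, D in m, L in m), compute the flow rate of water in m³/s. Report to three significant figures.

Q ≈ 0.0202 m³/s

Rearranging: Q = [h_f·C^1.852·D^4.8704 / (10.67·L)]^(1/1.852)
Q = [24.0·95.0^1.852·0.159^4.8704 / (10.67·1840)]^0.540 = 0.02017 m³/s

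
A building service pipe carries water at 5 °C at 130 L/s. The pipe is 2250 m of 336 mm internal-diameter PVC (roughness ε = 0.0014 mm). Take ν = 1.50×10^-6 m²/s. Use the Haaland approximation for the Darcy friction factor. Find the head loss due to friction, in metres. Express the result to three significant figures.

V = 4Q/(πD²) = 4·0.130/(π·0.336²) = 1.466 m/s
Re = VD/ν = 1.466·0.336/1.50×10^-6 = 3.28×10^5 → turbulent
ε/D = 0.0014/336 = 4.17×10^-6
Haaland: f = 0.01414
h_f = f(L/D)V²/(2g) = 0.01414·(2250/0.336)·1.466²/(2·9.81) = 10.37 m

h_f ≈ 10.4 m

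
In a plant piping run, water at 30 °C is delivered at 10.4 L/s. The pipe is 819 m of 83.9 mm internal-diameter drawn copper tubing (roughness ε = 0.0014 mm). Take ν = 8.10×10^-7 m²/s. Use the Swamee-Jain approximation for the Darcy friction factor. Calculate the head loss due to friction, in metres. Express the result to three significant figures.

h_f ≈ 27.8 m

V = 4Q/(πD²) = 4·0.0104/(π·0.0839²) = 1.881 m/s
Re = VD/ν = 1.881·0.0839/8.10×10^-7 = 1.95×10^5 → turbulent
ε/D = 0.0014/83.9 = 1.67×10^-5
Swamee-Jain: f = 0.01576
h_f = f(L/D)V²/(2g) = 0.01576·(819/0.0839)·1.881²/(2·9.81) = 27.75 m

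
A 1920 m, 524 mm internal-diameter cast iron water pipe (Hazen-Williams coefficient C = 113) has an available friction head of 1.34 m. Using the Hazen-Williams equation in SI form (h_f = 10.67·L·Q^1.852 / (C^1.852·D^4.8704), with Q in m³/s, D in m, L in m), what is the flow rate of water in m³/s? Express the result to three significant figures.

Rearranging: Q = [h_f·C^1.852·D^4.8704 / (10.67·L)]^(1/1.852)
Q = [1.34·113^1.852·0.524^4.8704 / (10.67·1920)]^0.540 = 0.1137 m³/s

Q ≈ 0.114 m³/s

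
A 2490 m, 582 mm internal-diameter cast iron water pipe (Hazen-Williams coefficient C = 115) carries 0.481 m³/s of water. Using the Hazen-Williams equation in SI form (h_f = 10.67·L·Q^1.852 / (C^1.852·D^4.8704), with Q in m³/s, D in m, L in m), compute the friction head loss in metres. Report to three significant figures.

h_f = 10.67·2490·0.481^1.852 / (115^1.852·0.582^4.8704) = 14.59 m

h_f ≈ 14.6 m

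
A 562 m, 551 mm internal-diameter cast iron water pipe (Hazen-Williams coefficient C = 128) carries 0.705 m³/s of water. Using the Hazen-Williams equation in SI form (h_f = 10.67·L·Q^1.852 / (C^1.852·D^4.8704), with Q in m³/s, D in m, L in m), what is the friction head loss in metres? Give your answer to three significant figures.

h_f = 10.67·562·0.705^1.852 / (128^1.852·0.551^4.8704) = 7.160 m

h_f ≈ 7.16 m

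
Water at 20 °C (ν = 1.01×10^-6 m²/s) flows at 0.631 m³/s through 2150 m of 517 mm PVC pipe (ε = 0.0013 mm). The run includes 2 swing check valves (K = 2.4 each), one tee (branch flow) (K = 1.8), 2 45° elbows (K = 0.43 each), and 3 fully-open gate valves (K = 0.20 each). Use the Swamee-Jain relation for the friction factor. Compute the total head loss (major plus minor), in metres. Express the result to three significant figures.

H_L ≈ 24.6 m

V = 4Q/(πD²) = 3.006 m/s; V²/2g = 0.4605 m
Re = 1.54×10^6, ε/D = 2.51×10^-6 → f = 0.01089 (Swamee-Jain)
Major: h_f = f(L/D)·V²/2g = 0.01089·4159·0.4605 = 20.86 m
Minor: ΣK = 8.06; h_m = ΣK·V²/2g = 3.712 m
Total H_L = 20.86 + 3.712 = 24.57 m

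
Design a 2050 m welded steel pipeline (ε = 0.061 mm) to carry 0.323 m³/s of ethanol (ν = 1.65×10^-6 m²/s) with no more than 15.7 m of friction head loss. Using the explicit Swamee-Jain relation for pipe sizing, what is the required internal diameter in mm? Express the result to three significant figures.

D ≈ 445 mm

Swamee-Jain (Type III): D = 0.66·[ε^1.25·(LQ²/(gh_f))^4.75 + ν·Q^9.4·(L/(gh_f))^5.2]^0.04
LQ²/(gh_f) = 1.389; L/(gh_f) = 13.31
Term 1 = ε^1.25·(…)^4.75 = 2.56×10^-5; Term 2 = ν·Q^9.4·(…)^5.2 = 2.82×10^-5
D = 0.66·(2.56×10^-5 + 2.82×10^-5)^0.04 = 0.4454 m = 445 mm
Check: V = 2.07 m/s, Re = 5.60×10^5, f = 0.01472, h_f = 14.8 m ≈ 15.7 m ✓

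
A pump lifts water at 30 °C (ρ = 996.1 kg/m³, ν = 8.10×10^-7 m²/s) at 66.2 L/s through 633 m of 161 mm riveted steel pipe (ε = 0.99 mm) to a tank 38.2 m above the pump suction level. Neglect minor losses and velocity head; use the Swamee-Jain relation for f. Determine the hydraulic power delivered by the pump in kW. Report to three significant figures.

P_hyd ≈ 69.4 kW

V = 4Q/(πD²) = 3.252 m/s; Re = 6.46×10^5; ε/D = 0.00615; f = 0.03257
h_f = f(L/D)V²/2g = 69.01 m
Total head H = z + h_f = 38.2 + 69.01 = 107.2 m
P_hyd = ρgQH = 996.1·9.81·0.0662·107.2 = 69.35 kW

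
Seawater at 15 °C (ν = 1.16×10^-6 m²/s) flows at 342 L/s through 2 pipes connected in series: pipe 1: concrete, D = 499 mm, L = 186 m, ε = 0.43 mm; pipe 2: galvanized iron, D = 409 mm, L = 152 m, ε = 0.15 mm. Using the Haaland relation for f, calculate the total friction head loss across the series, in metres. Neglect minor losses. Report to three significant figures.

H ≈ 3.21 m

Pipe 1: V = 1.749 m/s, Re = 7.52×10^5, ε/D = 8.62×10^-4, f = 0.01937, h_1 = f(L/D)V²/2g = 1.126 m
Pipe 2: V = 2.603 m/s, Re = 9.18×10^5, ε/D = 3.67×10^-4, f = 0.01622, h_2 = f(L/D)V²/2g = 2.082 m
Series → Q common, losses add: H = Σh = 3.208 m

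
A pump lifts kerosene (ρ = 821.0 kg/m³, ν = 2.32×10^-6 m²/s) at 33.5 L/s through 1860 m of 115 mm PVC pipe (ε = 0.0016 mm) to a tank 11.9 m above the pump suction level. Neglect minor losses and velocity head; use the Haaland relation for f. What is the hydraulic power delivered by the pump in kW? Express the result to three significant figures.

V = 4Q/(πD²) = 3.225 m/s; Re = 1.60×10^5; ε/D = 1.39×10^-5; f = 0.01627
h_f = f(L/D)V²/2g = 139.5 m
Total head H = z + h_f = 11.9 + 139.5 = 151.4 m
P_hyd = ρgQH = 821.0·9.81·0.0335·151.4 = 40.85 kW

P_hyd ≈ 40.9 kW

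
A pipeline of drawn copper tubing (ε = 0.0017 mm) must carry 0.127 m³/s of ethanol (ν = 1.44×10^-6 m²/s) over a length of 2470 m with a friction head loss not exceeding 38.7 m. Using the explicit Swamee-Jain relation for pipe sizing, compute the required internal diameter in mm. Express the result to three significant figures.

D ≈ 262 mm

Swamee-Jain (Type III): D = 0.66·[ε^1.25·(LQ²/(gh_f))^4.75 + ν·Q^9.4·(L/(gh_f))^5.2]^0.04
LQ²/(gh_f) = 0.1049; L/(gh_f) = 6.506
Term 1 = ε^1.25·(…)^4.75 = 1.37×10^-12; Term 2 = ν·Q^9.4·(…)^5.2 = 9.19×10^-11
D = 0.66·(1.37×10^-12 + 9.19×10^-11)^0.04 = 0.2620 m = 262 mm
Check: V = 2.36 m/s, Re = 4.29×10^5, f = 0.01355, h_f = 36.1 m ≈ 38.7 m ✓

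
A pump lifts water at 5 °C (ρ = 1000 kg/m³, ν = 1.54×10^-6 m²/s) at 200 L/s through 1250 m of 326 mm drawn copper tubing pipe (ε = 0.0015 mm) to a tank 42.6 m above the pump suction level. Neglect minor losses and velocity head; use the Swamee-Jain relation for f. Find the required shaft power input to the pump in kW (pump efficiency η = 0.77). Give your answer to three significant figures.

P_shaft ≈ 146 kW

V = 4Q/(πD²) = 2.396 m/s; Re = 5.07×10^5; ε/D = 4.60×10^-6; f = 0.01313
h_f = f(L/D)V²/2g = 14.73 m
Total head H = z + h_f = 42.6 + 14.73 = 57.33 m
P_hyd = ρgQH = 1000·9.81·0.200·57.33 = 112.5 kW
P_shaft = P_hyd/η = 112.5/0.77 = 146.1 kW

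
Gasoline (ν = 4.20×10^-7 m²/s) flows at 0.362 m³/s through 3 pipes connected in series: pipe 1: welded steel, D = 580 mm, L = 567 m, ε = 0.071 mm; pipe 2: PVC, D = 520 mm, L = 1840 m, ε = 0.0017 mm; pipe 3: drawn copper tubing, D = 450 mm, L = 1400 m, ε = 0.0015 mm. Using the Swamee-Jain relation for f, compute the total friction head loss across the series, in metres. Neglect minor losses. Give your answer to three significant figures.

Pipe 1: V = 1.370 m/s, Re = 1.89×10^6, ε/D = 1.22×10^-4, f = 0.01329, h_1 = f(L/D)V²/2g = 1.243 m
Pipe 2: V = 1.705 m/s, Re = 2.11×10^6, ε/D = 3.27×10^-6, f = 0.01041, h_2 = f(L/D)V²/2g = 5.453 m
Pipe 3: V = 2.276 m/s, Re = 2.44×10^6, ε/D = 3.33×10^-6, f = 0.01019, h_3 = f(L/D)V²/2g = 8.372 m
Series → Q common, losses add: H = Σh = 15.07 m

H ≈ 15.1 m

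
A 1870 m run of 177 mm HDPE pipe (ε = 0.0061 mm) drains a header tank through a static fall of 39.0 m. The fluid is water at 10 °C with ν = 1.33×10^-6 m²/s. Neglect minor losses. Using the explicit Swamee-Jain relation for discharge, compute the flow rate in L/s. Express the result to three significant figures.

Q ≈ 54.3 L/s

Swamee-Jain (Type II): Q = -0.965·√(gD⁵h_f/L)·ln[ε/(3.7D) + √(3.17ν²L/(gD³h_f))]
√(gD⁵h_f/L) = √(9.81·0.177⁵·39.0/1870) = 0.005962
ε/(3.7D) = 9.31×10^-6; √(3.17ν²L/(gD³h_f)) = 7.03×10^-5
Q = -0.965·0.005962·ln(7.962×10^-5) = 0.05430 m³/s
Check: V = 2.21 m/s, Re = 2.94×10^5, f = 0.01482, h_f = 38.9 m ≈ 39.0 m ✓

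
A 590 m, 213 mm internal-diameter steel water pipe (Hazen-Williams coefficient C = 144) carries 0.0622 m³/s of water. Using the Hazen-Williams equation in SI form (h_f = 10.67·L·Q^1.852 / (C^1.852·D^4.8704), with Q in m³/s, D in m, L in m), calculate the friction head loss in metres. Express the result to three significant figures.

h_f ≈ 6.90 m

h_f = 10.67·590·0.0622^1.852 / (144^1.852·0.213^4.8704) = 6.901 m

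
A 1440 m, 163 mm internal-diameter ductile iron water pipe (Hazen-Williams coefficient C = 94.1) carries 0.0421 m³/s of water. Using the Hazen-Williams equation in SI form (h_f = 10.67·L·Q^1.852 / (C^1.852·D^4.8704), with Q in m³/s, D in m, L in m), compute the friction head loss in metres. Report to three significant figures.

h_f = 10.67·1440·0.0421^1.852 / (94.1^1.852·0.163^4.8704) = 66.16 m

h_f ≈ 66.2 m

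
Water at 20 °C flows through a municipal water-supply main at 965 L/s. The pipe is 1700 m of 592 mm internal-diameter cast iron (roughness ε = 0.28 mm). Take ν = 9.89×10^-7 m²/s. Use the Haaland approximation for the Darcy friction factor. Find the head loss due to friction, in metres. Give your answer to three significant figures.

V = 4Q/(πD²) = 4·0.965/(π·0.592²) = 3.506 m/s
Re = VD/ν = 3.506·0.592/9.89×10^-7 = 2.10×10^6 → turbulent
ε/D = 0.28/592 = 4.73×10^-4
Haaland: f = 0.01675
h_f = f(L/D)V²/(2g) = 0.01675·(1700/0.592)·3.506²/(2·9.81) = 30.13 m

h_f ≈ 30.1 m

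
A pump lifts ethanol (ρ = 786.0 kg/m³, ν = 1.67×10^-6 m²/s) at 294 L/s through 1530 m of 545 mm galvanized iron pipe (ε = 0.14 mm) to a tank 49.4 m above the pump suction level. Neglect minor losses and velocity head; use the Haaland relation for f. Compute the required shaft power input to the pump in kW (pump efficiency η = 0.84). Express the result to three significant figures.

P_shaft ≈ 143 kW

V = 4Q/(πD²) = 1.260 m/s; Re = 4.11×10^5; ε/D = 2.57×10^-4; f = 0.01603
h_f = f(L/D)V²/2g = 3.644 m
Total head H = z + h_f = 49.4 + 3.644 = 53.04 m
P_hyd = ρgQH = 786.0·9.81·0.294·53.04 = 120.2 kW
P_shaft = P_hyd/η = 120.2/0.84 = 143.2 kW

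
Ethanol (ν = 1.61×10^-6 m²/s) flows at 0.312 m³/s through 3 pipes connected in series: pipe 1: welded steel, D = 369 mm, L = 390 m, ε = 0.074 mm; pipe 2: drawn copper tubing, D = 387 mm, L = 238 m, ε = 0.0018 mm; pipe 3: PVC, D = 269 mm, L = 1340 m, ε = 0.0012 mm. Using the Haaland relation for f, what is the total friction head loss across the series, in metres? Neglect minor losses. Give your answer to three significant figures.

Pipe 1: V = 2.918 m/s, Re = 6.69×10^5, ε/D = 2.01×10^-4, f = 0.01496, h_1 = f(L/D)V²/2g = 6.860 m
Pipe 2: V = 2.652 m/s, Re = 6.38×10^5, ε/D = 4.65×10^-6, f = 0.01257, h_2 = f(L/D)V²/2g = 2.773 m
Pipe 3: V = 5.490 m/s, Re = 9.17×10^5, ε/D = 4.46×10^-6, f = 0.01183, h_3 = f(L/D)V²/2g = 90.50 m
Series → Q common, losses add: H = Σh = 100.1 m

H ≈ 100 m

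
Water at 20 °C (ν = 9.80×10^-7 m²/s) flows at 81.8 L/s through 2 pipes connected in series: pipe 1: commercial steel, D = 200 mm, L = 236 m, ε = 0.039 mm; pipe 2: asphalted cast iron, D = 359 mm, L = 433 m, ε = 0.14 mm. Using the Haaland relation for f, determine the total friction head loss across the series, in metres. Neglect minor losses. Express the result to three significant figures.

H ≈ 6.88 m

Pipe 1: V = 2.604 m/s, Re = 5.31×10^5, ε/D = 1.95×10^-4, f = 0.01517, h_1 = f(L/D)V²/2g = 6.184 m
Pipe 2: V = 0.8081 m/s, Re = 2.96×10^5, ε/D = 3.90×10^-4, f = 0.01742, h_2 = f(L/D)V²/2g = 0.6994 m
Series → Q common, losses add: H = Σh = 6.883 m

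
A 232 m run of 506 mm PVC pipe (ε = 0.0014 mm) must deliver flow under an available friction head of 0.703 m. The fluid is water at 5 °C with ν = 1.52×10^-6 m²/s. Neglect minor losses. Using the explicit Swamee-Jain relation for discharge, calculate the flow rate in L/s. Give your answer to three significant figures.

Q ≈ 304 L/s

Swamee-Jain (Type II): Q = -0.965·√(gD⁵h_f/L)·ln[ε/(3.7D) + √(3.17ν²L/(gD³h_f))]
√(gD⁵h_f/L) = √(9.81·0.506⁵·0.703/232) = 0.03140
ε/(3.7D) = 7.48×10^-7; √(3.17ν²L/(gD³h_f)) = 4.36×10^-5
Q = -0.965·0.03140·ln(4.436×10^-5) = 0.3037 m³/s
Check: V = 1.51 m/s, Re = 5.03×10^5, f = 0.01312, h_f = 0.700 m ≈ 0.703 m ✓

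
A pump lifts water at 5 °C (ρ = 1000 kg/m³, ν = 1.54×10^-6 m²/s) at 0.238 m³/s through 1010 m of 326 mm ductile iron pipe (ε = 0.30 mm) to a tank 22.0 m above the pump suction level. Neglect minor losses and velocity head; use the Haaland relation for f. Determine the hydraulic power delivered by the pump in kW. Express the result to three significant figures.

P_hyd ≈ 111 kW

V = 4Q/(πD²) = 2.851 m/s; Re = 6.04×10^5; ε/D = 9.20×10^-4; f = 0.01974
h_f = f(L/D)V²/2g = 25.35 m
Total head H = z + h_f = 22.0 + 25.35 = 47.35 m
P_hyd = ρgQH = 1000·9.81·0.238·47.35 = 110.5 kW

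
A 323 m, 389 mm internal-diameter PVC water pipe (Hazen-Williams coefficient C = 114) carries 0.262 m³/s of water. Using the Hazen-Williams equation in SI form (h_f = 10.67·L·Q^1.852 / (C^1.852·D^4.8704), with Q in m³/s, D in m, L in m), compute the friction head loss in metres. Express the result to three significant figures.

h_f = 10.67·323·0.262^1.852 / (114^1.852·0.389^4.8704) = 4.444 m

h_f ≈ 4.44 m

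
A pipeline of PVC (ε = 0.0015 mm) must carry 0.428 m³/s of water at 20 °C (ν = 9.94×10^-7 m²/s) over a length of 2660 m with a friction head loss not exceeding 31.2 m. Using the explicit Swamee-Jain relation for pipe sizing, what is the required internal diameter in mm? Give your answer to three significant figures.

Swamee-Jain (Type III): D = 0.66·[ε^1.25·(LQ²/(gh_f))^4.75 + ν·Q^9.4·(L/(gh_f))^5.2]^0.04
LQ²/(gh_f) = 1.592; L/(gh_f) = 8.691
Term 1 = ε^1.25·(…)^4.75 = 4.78×10^-7; Term 2 = ν·Q^9.4·(…)^5.2 = 2.61×10^-5
D = 0.66·(4.78×10^-7 + 2.61×10^-5)^0.04 = 0.4330 m = 433 mm
Check: V = 2.91 m/s, Re = 1.27×10^6, f = 0.01126, h_f = 29.8 m ≈ 31.2 m ✓

D ≈ 433 mm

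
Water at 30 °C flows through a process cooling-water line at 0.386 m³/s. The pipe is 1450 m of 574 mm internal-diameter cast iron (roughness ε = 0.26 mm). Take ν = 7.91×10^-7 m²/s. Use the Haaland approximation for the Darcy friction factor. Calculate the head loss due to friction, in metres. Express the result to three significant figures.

h_f ≈ 4.81 m

V = 4Q/(πD²) = 4·0.386/(π·0.574²) = 1.492 m/s
Re = VD/ν = 1.492·0.574/7.91×10^-7 = 1.08×10^6 → turbulent
ε/D = 0.26/574 = 4.53×10^-4
Haaland: f = 0.01681
h_f = f(L/D)V²/(2g) = 0.01681·(1450/0.574)·1.492²/(2·9.81) = 4.815 m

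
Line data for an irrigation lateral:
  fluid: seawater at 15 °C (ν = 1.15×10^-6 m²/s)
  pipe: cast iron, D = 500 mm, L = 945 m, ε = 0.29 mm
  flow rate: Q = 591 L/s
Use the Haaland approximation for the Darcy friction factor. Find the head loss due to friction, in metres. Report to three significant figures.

V = 4Q/(πD²) = 4·0.591/(π·0.500²) = 3.010 m/s
Re = VD/ν = 3.010·0.500/1.15×10^-6 = 1.31×10^6 → turbulent
ε/D = 0.29/500 = 5.80×10^-4
Haaland: f = 0.01761
h_f = f(L/D)V²/(2g) = 0.01761·(945/0.500)·3.010²/(2·9.81) = 15.37 m

h_f ≈ 15.4 m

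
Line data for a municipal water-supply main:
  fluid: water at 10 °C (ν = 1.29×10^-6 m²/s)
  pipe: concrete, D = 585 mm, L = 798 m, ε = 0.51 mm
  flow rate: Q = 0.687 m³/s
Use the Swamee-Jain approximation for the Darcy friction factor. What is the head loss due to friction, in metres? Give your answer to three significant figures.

V = 4Q/(πD²) = 4·0.687/(π·0.585²) = 2.556 m/s
Re = VD/ν = 2.556·0.585/1.29×10^-6 = 1.16×10^6 → turbulent
ε/D = 0.51/585 = 8.72×10^-4
Swamee-Jain: f = 0.01937
h_f = f(L/D)V²/(2g) = 0.01937·(798/0.585)·2.556²/(2·9.81) = 8.799 m

h_f ≈ 8.80 m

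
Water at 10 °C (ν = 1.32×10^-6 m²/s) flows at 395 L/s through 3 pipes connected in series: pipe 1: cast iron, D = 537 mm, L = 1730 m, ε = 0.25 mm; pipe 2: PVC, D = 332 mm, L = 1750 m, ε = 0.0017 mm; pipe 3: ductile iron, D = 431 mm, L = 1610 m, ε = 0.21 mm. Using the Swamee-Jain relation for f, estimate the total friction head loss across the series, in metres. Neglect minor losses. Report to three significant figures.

H ≈ 97.0 m

Pipe 1: V = 1.744 m/s, Re = 7.10×10^5, ε/D = 4.66×10^-4, f = 0.01727, h_1 = f(L/D)V²/2g = 8.628 m
Pipe 2: V = 4.563 m/s, Re = 1.15×10^6, ε/D = 5.12×10^-6, f = 0.01148, h_2 = f(L/D)V²/2g = 64.22 m
Pipe 3: V = 2.707 m/s, Re = 8.84×10^5, ε/D = 4.87×10^-4, f = 0.01728, h_3 = f(L/D)V²/2g = 24.12 m
Series → Q common, losses add: H = Σh = 96.97 m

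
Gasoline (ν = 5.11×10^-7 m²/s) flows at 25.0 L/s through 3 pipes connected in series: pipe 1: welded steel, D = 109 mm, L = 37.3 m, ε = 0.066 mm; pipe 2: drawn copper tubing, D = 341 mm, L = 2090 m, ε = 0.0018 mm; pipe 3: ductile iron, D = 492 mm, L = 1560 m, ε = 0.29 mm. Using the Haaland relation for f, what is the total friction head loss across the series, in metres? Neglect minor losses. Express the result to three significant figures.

Pipe 1: V = 2.679 m/s, Re = 5.71×10^5, ε/D = 6.06×10^-4, f = 0.01813, h_1 = f(L/D)V²/2g = 2.270 m
Pipe 2: V = 0.2737 m/s, Re = 1.83×10^5, ε/D = 5.28×10^-6, f = 0.01580, h_2 = f(L/D)V²/2g = 0.3700 m
Pipe 3: V = 0.1315 m/s, Re = 1.27×10^5, ε/D = 5.89×10^-4, f = 0.01990, h_3 = f(L/D)V²/2g = 0.05562 m
Series → Q common, losses add: H = Σh = 2.695 m

H ≈ 2.70 m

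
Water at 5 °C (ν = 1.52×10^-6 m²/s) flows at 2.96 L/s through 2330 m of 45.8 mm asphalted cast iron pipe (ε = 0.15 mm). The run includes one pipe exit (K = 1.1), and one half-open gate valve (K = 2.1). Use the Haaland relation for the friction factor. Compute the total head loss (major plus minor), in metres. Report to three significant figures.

V = 4Q/(πD²) = 1.797 m/s; V²/2g = 0.1645 m
Re = 5.41×10^4, ε/D = 0.00328 → f = 0.02885 (Haaland)
Major: h_f = f(L/D)·V²/2g = 0.02885·50873·0.1645 = 241.5 m
Minor: ΣK = 3.20; h_m = ΣK·V²/2g = 0.5265 m
Total H_L = 241.5 + 0.5265 = 242.0 m

H_L ≈ 242 m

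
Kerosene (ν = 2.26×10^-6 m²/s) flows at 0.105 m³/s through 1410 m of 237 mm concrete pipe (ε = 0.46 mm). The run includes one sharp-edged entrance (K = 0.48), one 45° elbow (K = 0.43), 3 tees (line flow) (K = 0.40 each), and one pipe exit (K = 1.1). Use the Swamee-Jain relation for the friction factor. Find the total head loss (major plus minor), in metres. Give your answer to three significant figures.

H_L ≈ 42.4 m

V = 4Q/(πD²) = 2.380 m/s; V²/2g = 0.2887 m
Re = 2.50×10^5, ε/D = 0.00194 → f = 0.02413 (Swamee-Jain)
Major: h_f = f(L/D)·V²/2g = 0.02413·5949·0.2887 = 41.45 m
Minor: ΣK = 3.21; h_m = ΣK·V²/2g = 0.9269 m
Total H_L = 41.45 + 0.9269 = 42.38 m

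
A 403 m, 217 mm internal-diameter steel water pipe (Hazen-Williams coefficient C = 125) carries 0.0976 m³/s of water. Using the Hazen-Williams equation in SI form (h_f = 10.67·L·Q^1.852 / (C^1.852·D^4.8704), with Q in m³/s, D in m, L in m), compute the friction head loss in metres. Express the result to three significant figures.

h_f ≈ 12.9 m

h_f = 10.67·403·0.0976^1.852 / (125^1.852·0.217^4.8704) = 12.89 m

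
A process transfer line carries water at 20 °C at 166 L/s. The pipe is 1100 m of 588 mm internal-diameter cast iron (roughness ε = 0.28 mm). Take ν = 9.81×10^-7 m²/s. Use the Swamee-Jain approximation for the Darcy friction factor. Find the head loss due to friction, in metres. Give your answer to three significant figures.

h_f ≈ 0.639 m

V = 4Q/(πD²) = 4·0.166/(π·0.588²) = 0.6113 m/s
Re = VD/ν = 0.6113·0.588/9.81×10^-7 = 3.66×10^5 → turbulent
ε/D = 0.28/588 = 4.76×10^-4
Swamee-Jain: f = 0.01794
h_f = f(L/D)V²/(2g) = 0.01794·(1100/0.588)·0.6113²/(2·9.81) = 0.6394 m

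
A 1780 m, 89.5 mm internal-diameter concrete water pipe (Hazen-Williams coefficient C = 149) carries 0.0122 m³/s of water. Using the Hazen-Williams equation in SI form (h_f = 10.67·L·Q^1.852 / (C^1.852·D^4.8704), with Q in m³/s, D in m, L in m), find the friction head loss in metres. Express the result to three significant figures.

h_f = 10.67·1780·0.0122^1.852 / (149^1.852·0.0895^4.8704) = 65.29 m

h_f ≈ 65.3 m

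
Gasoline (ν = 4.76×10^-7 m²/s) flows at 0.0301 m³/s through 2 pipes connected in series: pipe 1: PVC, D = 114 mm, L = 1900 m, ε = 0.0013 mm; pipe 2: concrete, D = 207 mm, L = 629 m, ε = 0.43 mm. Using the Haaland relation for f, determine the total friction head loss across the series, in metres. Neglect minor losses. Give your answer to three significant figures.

H ≈ 95.0 m

Pipe 1: V = 2.949 m/s, Re = 7.06×10^5, ε/D = 1.14×10^-5, f = 0.01246, h_1 = f(L/D)V²/2g = 92.03 m
Pipe 2: V = 0.8944 m/s, Re = 3.89×10^5, ε/D = 0.00208, f = 0.02411, h_2 = f(L/D)V²/2g = 2.987 m
Series → Q common, losses add: H = Σh = 95.02 m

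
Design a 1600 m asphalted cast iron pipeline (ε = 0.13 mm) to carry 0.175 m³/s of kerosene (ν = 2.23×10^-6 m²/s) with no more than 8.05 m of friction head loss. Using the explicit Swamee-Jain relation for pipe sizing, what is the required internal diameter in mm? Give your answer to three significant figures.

D ≈ 394 mm

Swamee-Jain (Type III): D = 0.66·[ε^1.25·(LQ²/(gh_f))^4.75 + ν·Q^9.4·(L/(gh_f))^5.2]^0.04
LQ²/(gh_f) = 0.6205; L/(gh_f) = 20.26
Term 1 = ε^1.25·(…)^4.75 = 1.44×10^-6; Term 2 = ν·Q^9.4·(…)^5.2 = 1.07×10^-6
D = 0.66·(1.44×10^-6 + 1.07×10^-6)^0.04 = 0.3940 m = 394 mm
Check: V = 1.44 m/s, Re = 2.54×10^5, f = 0.01754, h_f = 7.48 m ≈ 8.05 m ✓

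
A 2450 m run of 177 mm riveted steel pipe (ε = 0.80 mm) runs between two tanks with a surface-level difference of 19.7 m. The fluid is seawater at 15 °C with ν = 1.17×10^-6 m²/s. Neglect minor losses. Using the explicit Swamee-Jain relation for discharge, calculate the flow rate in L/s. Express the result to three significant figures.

Q ≈ 23.7 L/s

Swamee-Jain (Type II): Q = -0.965·√(gD⁵h_f/L)·ln[ε/(3.7D) + √(3.17ν²L/(gD³h_f))]
√(gD⁵h_f/L) = √(9.81·0.177⁵·19.7/2450) = 0.003702
ε/(3.7D) = 0.00122; √(3.17ν²L/(gD³h_f)) = 9.96×10^-5
Q = -0.965·0.003702·ln(0.001321) = 0.02368 m³/s
Check: V = 0.962 m/s, Re = 1.46×10^5, f = 0.03037, h_f = 19.8 m ≈ 19.7 m ✓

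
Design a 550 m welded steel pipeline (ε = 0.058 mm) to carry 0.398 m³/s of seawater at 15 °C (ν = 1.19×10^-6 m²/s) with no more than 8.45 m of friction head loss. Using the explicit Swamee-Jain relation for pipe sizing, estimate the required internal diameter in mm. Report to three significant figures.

Swamee-Jain (Type III): D = 0.66·[ε^1.25·(LQ²/(gh_f))^4.75 + ν·Q^9.4·(L/(gh_f))^5.2]^0.04
LQ²/(gh_f) = 1.051; L/(gh_f) = 6.635
Term 1 = ε^1.25·(…)^4.75 = 6.41×10^-6; Term 2 = ν·Q^9.4·(…)^5.2 = 3.87×10^-6
D = 0.66·(6.41×10^-6 + 3.87×10^-6)^0.04 = 0.4169 m = 417 mm
Check: V = 2.92 m/s, Re = 1.02×10^6, f = 0.01403, h_f = 8.02 m ≈ 8.45 m ✓

D ≈ 417 mm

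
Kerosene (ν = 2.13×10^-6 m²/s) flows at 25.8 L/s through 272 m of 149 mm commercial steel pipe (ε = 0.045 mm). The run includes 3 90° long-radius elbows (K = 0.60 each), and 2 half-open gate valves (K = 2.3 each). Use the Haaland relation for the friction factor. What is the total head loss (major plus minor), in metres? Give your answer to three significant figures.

H_L ≈ 4.61 m

V = 4Q/(πD²) = 1.480 m/s; V²/2g = 0.1116 m
Re = 1.04×10^5, ε/D = 3.02×10^-4 → f = 0.01910 (Haaland)
Major: h_f = f(L/D)·V²/2g = 0.01910·1826·0.1116 = 3.892 m
Minor: ΣK = 6.40; h_m = ΣK·V²/2g = 0.7142 m
Total H_L = 3.892 + 0.7142 = 4.606 m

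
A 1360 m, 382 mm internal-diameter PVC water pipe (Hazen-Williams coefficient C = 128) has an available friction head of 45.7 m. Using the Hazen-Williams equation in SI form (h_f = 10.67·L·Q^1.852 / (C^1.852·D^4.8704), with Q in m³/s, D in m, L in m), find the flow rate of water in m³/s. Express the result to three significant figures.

Rearranging: Q = [h_f·C^1.852·D^4.8704 / (10.67·L)]^(1/1.852)
Q = [45.7·128^1.852·0.382^4.8704 / (10.67·1360)]^0.540 = 0.4542 m³/s

Q ≈ 0.454 m³/s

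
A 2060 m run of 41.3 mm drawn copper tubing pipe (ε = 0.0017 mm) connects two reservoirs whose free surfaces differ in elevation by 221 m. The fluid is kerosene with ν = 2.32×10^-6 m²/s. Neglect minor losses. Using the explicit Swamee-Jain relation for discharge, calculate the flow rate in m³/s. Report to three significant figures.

Swamee-Jain (Type II): Q = -0.965·√(gD⁵h_f/L)·ln[ε/(3.7D) + √(3.17ν²L/(gD³h_f))]
√(gD⁵h_f/L) = √(9.81·0.0413⁵·221/2060) = 3.556×10^-4
ε/(3.7D) = 1.11×10^-5; √(3.17ν²L/(gD³h_f)) = 4.80×10^-4
Q = -0.965·3.556×10^-4·ln(4.909×10^-4) = 0.002615 m³/s
Check: V = 1.95 m/s, Re = 3.47×10^4, f = 0.02271, h_f = 220 m ≈ 221 m ✓

Q ≈ 0.00261 m³/s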